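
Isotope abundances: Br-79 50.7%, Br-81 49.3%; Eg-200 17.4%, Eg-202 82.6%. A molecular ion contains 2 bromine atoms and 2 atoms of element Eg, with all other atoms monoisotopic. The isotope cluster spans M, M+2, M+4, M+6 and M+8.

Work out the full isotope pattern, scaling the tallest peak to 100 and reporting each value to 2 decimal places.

1.89 : 21.66 : 79.44 : 100.00 : 40.35

Bromine pattern (n=2): 0.257049 : 0.499902 : 0.243049
Element Eg pattern (n=2): 0.030276 : 0.287448 : 0.682276
Convolve the two distributions (both contribute in 2-u steps):
  M: 0.257049×0.030276 = 0.007782
  M+2: 0.257049×0.287448 + 0.499902×0.030276 = 0.089023
  M+4: 0.257049×0.682276 + 0.499902×0.287448 + 0.243049×0.030276 = 0.326433
  M+6: 0.499902×0.682276 + 0.243049×0.287448 = 0.410935
  M+8: 0.243049×0.682276 = 0.165826
Scale to base peak (0.410935) = 100: 1.89 : 21.66 : 79.44 : 100.00 : 40.35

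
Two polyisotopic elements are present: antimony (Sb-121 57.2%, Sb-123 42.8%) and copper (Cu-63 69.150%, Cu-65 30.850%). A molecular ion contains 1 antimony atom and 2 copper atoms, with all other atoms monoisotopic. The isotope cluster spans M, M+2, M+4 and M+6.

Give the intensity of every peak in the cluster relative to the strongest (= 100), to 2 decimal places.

60.96 : 100.00 : 52.83 : 9.08

Antimony pattern (n=1): 0.5720 : 0.4280
Copper pattern (n=2): 0.47817225 : 0.4266555 : 0.09517225
Convolve the two distributions (both contribute in 2-u steps):
  M: 0.5720×0.47817225 = 0.273515
  M+2: 0.5720×0.4266555 + 0.4280×0.47817225 = 0.448705
  M+4: 0.5720×0.09517225 + 0.4280×0.4266555 = 0.237047
  M+6: 0.4280×0.09517225 = 0.040734
Scale to base peak (0.448705) = 100: 60.96 : 100.00 : 52.83 : 9.08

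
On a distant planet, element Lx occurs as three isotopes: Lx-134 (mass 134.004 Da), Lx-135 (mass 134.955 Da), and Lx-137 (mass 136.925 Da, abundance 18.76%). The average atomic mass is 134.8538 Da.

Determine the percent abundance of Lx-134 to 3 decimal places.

49.503%

The remaining 81.24% is split between Lx-134 (fraction x) and Lx-135 (fraction 0.8124 − x).
Substituting: 134.004x + 134.955(0.8124 − x) = 109.16667
(134.004 − 134.955)x = -0.470772  ⇒  x = 0.49503, y = 0.31737
Lx-134: 49.503%, Lx-135: 31.737%.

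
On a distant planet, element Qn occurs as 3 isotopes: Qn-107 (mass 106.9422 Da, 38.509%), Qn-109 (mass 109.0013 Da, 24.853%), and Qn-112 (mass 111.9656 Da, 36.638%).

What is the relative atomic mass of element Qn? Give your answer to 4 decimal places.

109.2944 Da

Average mass = Σ (abundance × isotope mass) = 0.38509 × 106.9422 + 0.24853 × 109.0013 + 0.36638 × 111.9656
= 41.18237 + 27.09009 + 41.02196 = 109.29442 Da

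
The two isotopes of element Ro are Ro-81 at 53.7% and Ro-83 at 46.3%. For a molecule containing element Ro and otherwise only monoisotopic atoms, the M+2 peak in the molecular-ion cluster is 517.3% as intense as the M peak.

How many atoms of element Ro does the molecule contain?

The M+2/M ratio from n Ro atoms is n · q/p = n · 0.463/0.537.
n = 5.173 × 0.537/0.463 = 6.00 ≈ 6

6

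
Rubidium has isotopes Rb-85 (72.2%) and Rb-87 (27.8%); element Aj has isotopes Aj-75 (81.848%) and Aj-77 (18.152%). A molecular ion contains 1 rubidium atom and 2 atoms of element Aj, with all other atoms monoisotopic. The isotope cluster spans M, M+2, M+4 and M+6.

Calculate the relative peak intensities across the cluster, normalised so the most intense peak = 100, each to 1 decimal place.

100.0 : 82.9 : 22.0 : 1.9

Rubidium pattern (n=1): 0.7220 : 0.2780
Element Aj pattern (n=2): 0.66990951 : 0.29714098 : 0.03294951
Convolve the two distributions (both contribute in 2-u steps):
  M: 0.7220×0.66990951 = 0.483675
  M+2: 0.7220×0.29714098 + 0.2780×0.66990951 = 0.400771
  M+4: 0.7220×0.03294951 + 0.2780×0.29714098 = 0.106395
  M+6: 0.2780×0.03294951 = 0.009160
Scale to base peak (0.483675) = 100: 100.0 : 82.9 : 22.0 : 1.9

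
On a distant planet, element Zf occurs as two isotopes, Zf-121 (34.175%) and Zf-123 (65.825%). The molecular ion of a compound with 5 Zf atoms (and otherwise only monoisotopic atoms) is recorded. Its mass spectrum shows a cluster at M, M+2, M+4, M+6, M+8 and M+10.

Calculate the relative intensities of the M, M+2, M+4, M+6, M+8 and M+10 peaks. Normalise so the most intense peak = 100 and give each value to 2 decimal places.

Expanding (0.34175 + 0.65825)^5:
P(M) = 0.34175^5 = 0.004662
P(M+2) = 5 × 0.34175^4 × 0.65825^1 = 0.044895
P(M+4) = 10 × 0.34175^3 × 0.65825^2 = 0.172945
P(M+6) = 10 × 0.34175^2 × 0.65825^3 = 0.333112
P(M+8) = 5 × 0.34175^1 × 0.65825^4 = 0.320806
P(M+10) = 0.65825^5 = 0.123582
The M+6 peak is largest (0.333112); scaling to 100 gives 1.40 : 13.48 : 51.92 : 100.00 : 96.31 : 37.10.

1.40 : 13.48 : 51.92 : 100.00 : 96.31 : 37.10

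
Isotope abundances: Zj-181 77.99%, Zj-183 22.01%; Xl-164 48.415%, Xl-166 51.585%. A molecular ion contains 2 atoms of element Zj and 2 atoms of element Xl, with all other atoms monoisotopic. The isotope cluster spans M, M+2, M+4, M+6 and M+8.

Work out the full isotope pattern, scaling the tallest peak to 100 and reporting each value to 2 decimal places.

Element Zj pattern (n=2): 0.60824401 : 0.34331198 : 0.04844401
Element Xl pattern (n=2): 0.23440122 : 0.49949755 : 0.26610122
Convolve the two distributions (both contribute in 2-u steps):
  M: 0.60824401×0.23440122 = 0.142573
  M+2: 0.60824401×0.49949755 + 0.34331198×0.23440122 = 0.384289
  M+4: 0.60824401×0.26610122 + 0.34331198×0.49949755 + 0.04844401×0.23440122 = 0.344693
  M+6: 0.34331198×0.26610122 + 0.04844401×0.49949755 = 0.115553
  M+8: 0.04844401×0.26610122 = 0.012891
Scale to base peak (0.384289) = 100: 37.10 : 100.00 : 89.70 : 30.07 : 3.35

37.10 : 100.00 : 89.70 : 30.07 : 3.35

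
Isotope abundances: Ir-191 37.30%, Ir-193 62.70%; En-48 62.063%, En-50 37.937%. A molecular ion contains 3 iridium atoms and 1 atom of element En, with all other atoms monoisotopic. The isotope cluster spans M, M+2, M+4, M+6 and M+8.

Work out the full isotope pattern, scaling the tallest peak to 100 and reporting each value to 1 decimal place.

8.7 : 48.9 : 100.0 : 85.9 : 25.1

Iridium pattern (n=3): 0.05189512 : 0.26170165 : 0.43991135 : 0.24649188
Element En pattern (n=1): 0.62063 : 0.37937
Convolve the two distributions (both contribute in 2-u steps):
  M: 0.05189512×0.62063 = 0.032208
  M+2: 0.05189512×0.37937 + 0.26170165×0.62063 = 0.182107
  M+4: 0.26170165×0.37937 + 0.43991135×0.62063 = 0.372304
  M+6: 0.43991135×0.37937 + 0.24649188×0.62063 = 0.319869
  M+8: 0.24649188×0.37937 = 0.093512
Scale to base peak (0.372304) = 100: 8.7 : 48.9 : 100.0 : 85.9 : 25.1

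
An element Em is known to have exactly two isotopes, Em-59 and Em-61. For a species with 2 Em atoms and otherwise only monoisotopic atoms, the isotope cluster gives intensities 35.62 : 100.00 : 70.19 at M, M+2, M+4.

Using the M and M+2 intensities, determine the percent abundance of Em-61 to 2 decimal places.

58.40%

Let p = fractional abundance of Em-59. I(M+2)/I(M) = [C(2,1)·p^1·(1−p)] / p^2 = 2·(1−p)/p = 100.00/35.62 = 2.8074
(1−p)/p = 2.8074/2 = 1.4037  ⇒  p = 1/(1 + 1.4037) = 0.4160
Em-59: 41.60%, Em-61: 58.40%.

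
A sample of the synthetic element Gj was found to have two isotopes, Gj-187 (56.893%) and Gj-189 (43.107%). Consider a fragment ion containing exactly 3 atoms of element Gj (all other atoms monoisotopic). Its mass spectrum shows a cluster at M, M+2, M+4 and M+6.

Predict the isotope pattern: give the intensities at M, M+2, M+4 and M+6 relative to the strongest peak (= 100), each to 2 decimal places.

43.99 : 100.00 : 75.77 : 19.14

Each Gj atom is independently Gj-187 (p = 0.56893) or Gj-189 (q = 0.43107); the cluster is the binomial expansion (p + q)^3.
P(M) = 0.56893^3 = 0.184152
P(M+2) = 3 × 0.56893^2 × 0.43107^1 = 0.418588
P(M+4) = 3 × 0.56893^1 × 0.43107^2 = 0.317158
P(M+6) = 0.43107^3 = 0.080102
The M+2 peak is largest (0.418588); scaling to 100 gives 43.99 : 100.00 : 75.77 : 19.14.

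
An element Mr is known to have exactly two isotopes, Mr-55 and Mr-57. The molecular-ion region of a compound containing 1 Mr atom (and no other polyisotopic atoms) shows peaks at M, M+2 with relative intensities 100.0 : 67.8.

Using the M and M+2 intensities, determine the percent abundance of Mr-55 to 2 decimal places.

Let p = fractional abundance of Mr-55. I(M+2)/I(M) = [C(1,1)·p^0·(1−p)] / p^1 = 1·(1−p)/p = 67.8/100.0 = 0.6780
(1−p)/p = 0.6780/1 = 0.6780  ⇒  p = 1/(1 + 0.6780) = 0.5959
Mr-55: 59.59%, Mr-57: 40.41%.

59.59%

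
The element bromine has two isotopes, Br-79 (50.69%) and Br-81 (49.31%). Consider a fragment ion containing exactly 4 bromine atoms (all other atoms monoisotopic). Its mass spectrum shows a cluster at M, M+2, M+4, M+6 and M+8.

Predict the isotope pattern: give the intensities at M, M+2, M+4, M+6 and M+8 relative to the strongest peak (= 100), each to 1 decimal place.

Expanding (0.5069 + 0.4931)^4:
P(M) = 0.5069^4 = 0.066022
P(M+2) = 4 × 0.5069^3 × 0.4931^1 = 0.256899
P(M+4) = 6 × 0.5069^2 × 0.4931^2 = 0.374857
P(M+6) = 4 × 0.5069^1 × 0.4931^3 = 0.243101
P(M+8) = 0.4931^4 = 0.059121
The M+4 peak is largest (0.374857); scaling to 100 gives 17.6 : 68.5 : 100.0 : 64.9 : 15.8.

17.6 : 68.5 : 100.0 : 64.9 : 15.8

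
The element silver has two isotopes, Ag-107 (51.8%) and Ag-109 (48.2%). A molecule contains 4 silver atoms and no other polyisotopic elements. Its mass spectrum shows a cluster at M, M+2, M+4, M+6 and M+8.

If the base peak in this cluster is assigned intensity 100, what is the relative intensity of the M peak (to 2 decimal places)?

Binomial terms of (0.518 + 0.482)^4: M 0.0720, M+2 0.2680, M+4 0.3740, M+6 0.2320, M+8 0.0540 → M+4 is the base peak.
P(M+4) = C(4,2) × 0.518^2 × 0.482^2 = 6 × 0.268324 × 0.232324 = 0.374029 (base)
P(M) = C(4,0) × 0.518^4 × 0.482^0 = 1 × 0.07199777 × 1.0000 = 0.071998
Relative intensity = 0.071998 / 0.374029 × 100 = 19.25

19.25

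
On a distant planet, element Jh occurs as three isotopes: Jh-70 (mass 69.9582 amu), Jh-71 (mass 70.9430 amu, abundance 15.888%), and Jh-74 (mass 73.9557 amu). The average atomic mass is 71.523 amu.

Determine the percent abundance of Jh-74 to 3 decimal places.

The remaining 84.112% is split between Jh-70 (fraction x) and Jh-74 (fraction 0.84112 − x).
Substituting: 69.9582x + 73.9557(0.84112 − x) = 60.25157616
(69.9582 − 73.9557)x = -1.954042224  ⇒  x = 0.48882, y = 0.35230
Jh-70: 48.882%, Jh-74: 35.230%.

35.230%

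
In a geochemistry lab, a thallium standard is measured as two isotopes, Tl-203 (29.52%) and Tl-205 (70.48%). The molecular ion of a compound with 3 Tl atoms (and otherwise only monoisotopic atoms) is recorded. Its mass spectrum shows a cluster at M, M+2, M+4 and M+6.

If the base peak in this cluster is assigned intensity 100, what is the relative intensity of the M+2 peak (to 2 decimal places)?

41.88

Term probabilities: M 0.0257, M+2 0.1843, M+4 0.4399, M+6 0.3501. Base peak = M+4.
P(M+4) = C(3,2) × 0.2952^1 × 0.7048^2 = 3 × 0.2952 × 0.49674304 = 0.439916 (base)
P(M+2) = C(3,1) × 0.2952^2 × 0.7048^1 = 3 × 0.08714304 × 0.7048 = 0.184255
Relative intensity = 0.184255 / 0.439916 × 100 = 41.88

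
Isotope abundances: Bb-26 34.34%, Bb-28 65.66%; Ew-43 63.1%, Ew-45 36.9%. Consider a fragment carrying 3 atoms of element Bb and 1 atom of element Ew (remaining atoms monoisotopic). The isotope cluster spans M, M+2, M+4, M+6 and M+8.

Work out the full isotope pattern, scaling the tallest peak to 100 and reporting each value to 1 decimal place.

7.0 : 44.1 : 100.0 : 93.6 : 28.5

Element Bb pattern (n=3): 0.04049495 : 0.23228583 : 0.44414349 : 0.28307573
Element Ew pattern (n=1): 0.6310 : 0.3690
Convolve the two distributions (both contribute in 2-u steps):
  M: 0.04049495×0.6310 = 0.025552
  M+2: 0.04049495×0.3690 + 0.23228583×0.6310 = 0.161515
  M+4: 0.23228583×0.3690 + 0.44414349×0.6310 = 0.365968
  M+6: 0.44414349×0.3690 + 0.28307573×0.6310 = 0.342510
  M+8: 0.28307573×0.3690 = 0.104455
Scale to base peak (0.365968) = 100: 7.0 : 44.1 : 100.0 : 93.6 : 28.5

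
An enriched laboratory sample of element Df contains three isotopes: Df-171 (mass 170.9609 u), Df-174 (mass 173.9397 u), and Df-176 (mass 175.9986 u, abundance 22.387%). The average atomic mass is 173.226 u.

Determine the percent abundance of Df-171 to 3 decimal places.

39.433%

The remaining 77.613% is split between Df-171 (fraction x) and Df-174 (fraction 0.77613 − x).
Substituting: 170.9609x + 173.9397(0.77613 − x) = 133.825193418
(170.9609 − 173.9397)x = -1.174625943  ⇒  x = 0.39433, y = 0.38180
Df-171: 39.433%, Df-174: 38.180%.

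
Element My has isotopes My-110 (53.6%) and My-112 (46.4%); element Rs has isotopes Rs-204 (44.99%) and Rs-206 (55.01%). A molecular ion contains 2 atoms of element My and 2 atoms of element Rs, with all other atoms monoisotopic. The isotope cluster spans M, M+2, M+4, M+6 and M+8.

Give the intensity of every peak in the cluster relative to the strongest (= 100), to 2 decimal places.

Element My pattern (n=2): 0.287296 : 0.497408 : 0.215296
Element Rs pattern (n=2): 0.20241001 : 0.49497998 : 0.30261001
Convolve the two distributions (both contribute in 2-u steps):
  M: 0.287296×0.20241001 = 0.058152
  M+2: 0.287296×0.49497998 + 0.497408×0.20241001 = 0.242886
  M+4: 0.287296×0.30261001 + 0.497408×0.49497998 + 0.215296×0.20241001 = 0.376724
  M+6: 0.497408×0.30261001 + 0.215296×0.49497998 = 0.257088
  M+8: 0.215296×0.30261001 = 0.065151
Scale to base peak (0.376724) = 100: 15.44 : 64.47 : 100.00 : 68.24 : 17.29

15.44 : 64.47 : 100.00 : 68.24 : 17.29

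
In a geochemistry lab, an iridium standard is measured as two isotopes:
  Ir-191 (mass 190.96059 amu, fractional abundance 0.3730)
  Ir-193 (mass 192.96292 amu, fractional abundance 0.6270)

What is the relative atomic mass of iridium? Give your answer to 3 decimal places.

The abundance-weighted mean is 0.3730 × 190.96059 + 0.6270 × 192.96292
= 71.228300 + 120.987751 = 192.216051 amu

192.216 amu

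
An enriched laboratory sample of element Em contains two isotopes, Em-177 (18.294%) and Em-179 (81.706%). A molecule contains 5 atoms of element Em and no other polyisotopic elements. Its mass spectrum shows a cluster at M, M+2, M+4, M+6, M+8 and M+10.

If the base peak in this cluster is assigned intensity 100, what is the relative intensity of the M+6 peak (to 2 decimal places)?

44.78

Term probabilities: M 0.0002, M+2 0.0046, M+4 0.0409, M+6 0.1825, M+8 0.4077, M+10 0.3641. Base peak = M+8.
P(M+8) = C(5,4) × 0.18294^1 × 0.81706^4 = 5 × 0.18294 × 0.44567246 = 0.407657 (base)
P(M+6) = C(5,3) × 0.18294^2 × 0.81706^3 = 10 × 0.03346704 × 0.54545867 = 0.182549
Relative intensity = 0.182549 / 0.407657 × 100 = 44.78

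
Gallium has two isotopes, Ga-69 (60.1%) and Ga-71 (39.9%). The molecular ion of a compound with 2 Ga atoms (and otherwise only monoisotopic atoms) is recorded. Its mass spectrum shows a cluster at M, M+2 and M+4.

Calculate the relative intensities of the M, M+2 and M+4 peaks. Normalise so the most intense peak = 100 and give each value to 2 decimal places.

The 2 Ga atoms are independent, so intensities follow the terms of (0.601 + 0.399)^2.
P(M) = 0.601^2 = 0.361201
P(M+2) = 2 × 0.601^1 × 0.399^1 = 0.479598
P(M+4) = 0.399^2 = 0.159201
The M+2 peak is largest (0.479598); scaling to 100 gives 75.31 : 100.00 : 33.19.

75.31 : 100.00 : 33.19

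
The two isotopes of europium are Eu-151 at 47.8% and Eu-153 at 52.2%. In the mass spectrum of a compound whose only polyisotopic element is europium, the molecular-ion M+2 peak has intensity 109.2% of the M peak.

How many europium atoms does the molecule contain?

For n independent Eu atoms, I(M+2)/I(M) = n · (abundance Eu-153) / (abundance Eu-151) = n · 0.522/0.478.
n = 1.092 × 0.478/0.522 = 1.00 ≈ 1

1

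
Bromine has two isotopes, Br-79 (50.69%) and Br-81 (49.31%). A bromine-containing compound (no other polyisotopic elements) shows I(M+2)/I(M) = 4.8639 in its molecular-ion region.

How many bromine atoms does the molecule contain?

5

The M+2/M ratio from n Br atoms is n · q/p = n · 0.4931/0.5069.
n = 4.8639 × 0.5069/0.4931 = 5.00 ≈ 5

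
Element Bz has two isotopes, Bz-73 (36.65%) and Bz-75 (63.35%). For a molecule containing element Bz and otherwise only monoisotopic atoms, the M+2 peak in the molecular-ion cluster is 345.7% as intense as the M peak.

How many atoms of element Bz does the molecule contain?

2

For n independent Bz atoms, I(M+2)/I(M) = n · (abundance Bz-75) / (abundance Bz-73) = n · 0.6335/0.3665.
n = 3.457 × 0.3665/0.6335 = 2.00 ≈ 2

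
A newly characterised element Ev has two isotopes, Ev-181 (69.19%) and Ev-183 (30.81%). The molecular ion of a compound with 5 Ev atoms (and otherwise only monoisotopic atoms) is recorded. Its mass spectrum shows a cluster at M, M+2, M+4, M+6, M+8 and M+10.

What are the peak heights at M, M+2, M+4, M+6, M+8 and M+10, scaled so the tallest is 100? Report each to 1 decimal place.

Each Ev atom is independently Ev-181 (p = 0.6919) or Ev-183 (q = 0.3081); the cluster is the binomial expansion (p + q)^5.
P(M) = 0.6919^5 = 0.158568
P(M+2) = 5 × 0.6919^4 × 0.3081^1 = 0.353049
P(M+4) = 10 × 0.6919^3 × 0.3081^2 = 0.314422
P(M+6) = 10 × 0.6919^2 × 0.3081^3 = 0.140011
P(M+8) = 5 × 0.6919^1 × 0.3081^4 = 0.031173
P(M+10) = 0.3081^5 = 0.002776
The M+2 peak is largest (0.353049); scaling to 100 gives 44.9 : 100.0 : 89.1 : 39.7 : 8.8 : 0.8.

44.9 : 100.0 : 89.1 : 39.7 : 8.8 : 0.8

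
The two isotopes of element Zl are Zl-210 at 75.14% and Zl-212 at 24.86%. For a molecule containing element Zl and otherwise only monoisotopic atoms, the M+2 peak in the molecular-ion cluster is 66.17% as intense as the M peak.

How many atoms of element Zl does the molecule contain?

2

With n Zl atoms, P(M+2)/P(M) = C(n,1)·p^(n−1)q / p^n = n·q/p = n · 0.2486/0.7514.
n = 0.6617 × 0.7514/0.2486 = 2.00 ≈ 2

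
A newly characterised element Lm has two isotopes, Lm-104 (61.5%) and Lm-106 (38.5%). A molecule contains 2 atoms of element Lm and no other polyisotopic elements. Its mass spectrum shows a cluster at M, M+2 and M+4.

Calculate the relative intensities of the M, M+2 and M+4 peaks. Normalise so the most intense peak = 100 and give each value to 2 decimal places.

79.87 : 100.00 : 31.30

Expanding (0.615 + 0.385)^2:
P(M) = 0.615^2 = 0.378225
P(M+2) = 2 × 0.615^1 × 0.385^1 = 0.473550
P(M+4) = 0.385^2 = 0.148225
The M+2 peak is largest (0.473550); scaling to 100 gives 79.87 : 100.00 : 31.30.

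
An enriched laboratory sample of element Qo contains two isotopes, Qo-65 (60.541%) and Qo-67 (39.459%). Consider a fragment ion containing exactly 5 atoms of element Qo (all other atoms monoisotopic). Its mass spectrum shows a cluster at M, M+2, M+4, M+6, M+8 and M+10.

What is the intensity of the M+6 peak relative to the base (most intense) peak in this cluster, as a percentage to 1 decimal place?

(0.60541 + 0.39459)^5 gives M 0.0813, M+2 0.2650, M+4 0.3455, M+6 0.2252, M+8 0.0734, M+10 0.0096; the largest is M+4.
P(M+4) = C(5,2) × 0.60541^3 × 0.39459^2 = 10 × 0.22189564 × 0.15570127 = 0.345494 (base)
P(M+6) = C(5,3) × 0.60541^2 × 0.39459^3 = 10 × 0.36652127 × 0.06143816 = 0.225184
Relative intensity = 0.225184 / 0.345494 × 100 = 65.2

65.2%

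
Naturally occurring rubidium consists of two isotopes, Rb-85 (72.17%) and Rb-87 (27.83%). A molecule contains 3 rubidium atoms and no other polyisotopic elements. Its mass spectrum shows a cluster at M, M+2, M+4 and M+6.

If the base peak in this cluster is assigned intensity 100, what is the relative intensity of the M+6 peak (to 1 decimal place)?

(0.7217 + 0.2783)^3 gives M 0.3759, M+2 0.4349, M+4 0.1677, M+6 0.0216; the largest is M+2.
P(M+2) = C(3,1) × 0.7217^2 × 0.2783^1 = 3 × 0.52085089 × 0.2783 = 0.434858 (base)
P(M+6) = C(3,3) × 0.7217^0 × 0.2783^3 = 1 × 1.0000 × 0.02155458 = 0.021555
Relative intensity = 0.021555 / 0.434858 × 100 = 5.0

5.0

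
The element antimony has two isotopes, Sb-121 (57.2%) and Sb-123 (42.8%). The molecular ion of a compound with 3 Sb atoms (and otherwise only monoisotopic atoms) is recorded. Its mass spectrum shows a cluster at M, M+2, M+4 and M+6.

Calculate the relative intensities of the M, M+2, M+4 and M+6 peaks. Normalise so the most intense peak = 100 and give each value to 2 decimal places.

Each Sb atom is independently Sb-121 (p = 0.572) or Sb-123 (q = 0.428); the cluster is the binomial expansion (p + q)^3.
P(M) = 0.572^3 = 0.187149
P(M+2) = 3 × 0.572^2 × 0.428^1 = 0.420104
P(M+4) = 3 × 0.572^1 × 0.428^2 = 0.314344
P(M+6) = 0.428^3 = 0.078403
The M+2 peak is largest (0.420104); scaling to 100 gives 44.55 : 100.00 : 74.83 : 18.66.

44.55 : 100.00 : 74.83 : 18.66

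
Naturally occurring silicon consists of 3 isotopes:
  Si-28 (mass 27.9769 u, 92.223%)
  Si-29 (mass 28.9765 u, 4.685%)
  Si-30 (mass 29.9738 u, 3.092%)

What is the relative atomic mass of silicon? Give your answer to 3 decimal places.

28.085 u

Average mass = Σ (abundance × isotope mass) = 0.92223 × 27.9769 + 0.04685 × 28.9765 + 0.03092 × 29.9738
= 25.80114 + 1.35755 + 0.92679 = 28.08548 u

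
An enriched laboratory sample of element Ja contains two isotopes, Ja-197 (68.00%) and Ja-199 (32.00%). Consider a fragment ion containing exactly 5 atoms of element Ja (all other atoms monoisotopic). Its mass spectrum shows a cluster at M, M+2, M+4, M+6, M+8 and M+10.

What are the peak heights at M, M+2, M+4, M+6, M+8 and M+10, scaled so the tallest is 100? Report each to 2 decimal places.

Each Ja atom is independently Ja-197 (p = 0.6800) or Ja-199 (q = 0.3200); the cluster is the binomial expansion (p + q)^5.
P(M) = 0.6800^5 = 0.145393
P(M+2) = 5 × 0.6800^4 × 0.3200^1 = 0.342102
P(M+4) = 10 × 0.6800^3 × 0.3200^2 = 0.321978
P(M+6) = 10 × 0.6800^2 × 0.3200^3 = 0.151519
P(M+8) = 5 × 0.6800^1 × 0.3200^4 = 0.035652
P(M+10) = 0.3200^5 = 0.003355
The M+2 peak is largest (0.342102); scaling to 100 gives 42.50 : 100.00 : 94.12 : 44.29 : 10.42 : 0.98.

42.50 : 100.00 : 94.12 : 44.29 : 10.42 : 0.98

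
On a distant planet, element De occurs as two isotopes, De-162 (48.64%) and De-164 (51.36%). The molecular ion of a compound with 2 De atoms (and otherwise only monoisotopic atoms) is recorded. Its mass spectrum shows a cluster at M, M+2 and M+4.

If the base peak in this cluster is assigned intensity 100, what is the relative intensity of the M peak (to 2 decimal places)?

47.35

Binomial terms of (0.4864 + 0.5136)^2: M 0.2366, M+2 0.4996, M+4 0.2638 → M+2 is the base peak.
P(M+2) = C(2,1) × 0.4864^1 × 0.5136^1 = 2 × 0.4864 × 0.5136 = 0.499630 (base)
P(M) = C(2,0) × 0.4864^2 × 0.5136^0 = 1 × 0.23658496 × 1.0000 = 0.236585
Relative intensity = 0.236585 / 0.499630 × 100 = 47.35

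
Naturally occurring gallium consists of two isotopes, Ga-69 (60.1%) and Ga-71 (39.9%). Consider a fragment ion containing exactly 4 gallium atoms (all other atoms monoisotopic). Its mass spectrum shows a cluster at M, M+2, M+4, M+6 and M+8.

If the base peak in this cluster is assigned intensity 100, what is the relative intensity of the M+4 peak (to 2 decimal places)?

Term probabilities: M 0.1305, M+2 0.3465, M+4 0.3450, M+6 0.1527, M+8 0.0253. Base peak = M+2.
P(M+2) = C(4,1) × 0.601^3 × 0.399^1 = 4 × 0.2170818 × 0.3990 = 0.346463 (base)
P(M+4) = C(4,2) × 0.601^2 × 0.399^2 = 6 × 0.361201 × 0.159201 = 0.345021
Relative intensity = 0.345021 / 0.346463 × 100 = 99.58

99.58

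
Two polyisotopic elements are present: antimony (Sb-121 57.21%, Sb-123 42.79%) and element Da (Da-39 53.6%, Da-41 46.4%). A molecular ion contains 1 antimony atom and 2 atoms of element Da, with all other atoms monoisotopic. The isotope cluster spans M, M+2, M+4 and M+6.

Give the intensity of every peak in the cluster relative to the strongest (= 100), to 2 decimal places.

40.33 : 100.00 : 82.46 : 22.61

Antimony pattern (n=1): 0.5721 : 0.4279
Element Da pattern (n=2): 0.287296 : 0.497408 : 0.215296
Convolve the two distributions (both contribute in 2-u steps):
  M: 0.5721×0.287296 = 0.164362
  M+2: 0.5721×0.497408 + 0.4279×0.287296 = 0.407501
  M+4: 0.5721×0.215296 + 0.4279×0.497408 = 0.336012
  M+6: 0.4279×0.215296 = 0.092125
Scale to base peak (0.407501) = 100: 40.33 : 100.00 : 82.46 : 22.61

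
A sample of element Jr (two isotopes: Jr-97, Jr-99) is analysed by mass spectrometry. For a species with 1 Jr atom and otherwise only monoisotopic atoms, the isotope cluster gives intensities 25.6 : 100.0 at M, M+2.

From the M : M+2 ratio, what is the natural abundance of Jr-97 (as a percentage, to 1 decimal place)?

20.4%

If p is the fraction of Jr that is Jr-97, then I(M+2)/I(M) = [C(1,1)·p^0·(1−p)] / p^1 = 1·(1−p)/p = 100.0/25.6 = 3.9062
(1−p)/p = 3.9062/1 = 3.9062  ⇒  p = 1/(1 + 3.9062) = 0.2038
Jr-97: 20.4%, Jr-99: 79.6%.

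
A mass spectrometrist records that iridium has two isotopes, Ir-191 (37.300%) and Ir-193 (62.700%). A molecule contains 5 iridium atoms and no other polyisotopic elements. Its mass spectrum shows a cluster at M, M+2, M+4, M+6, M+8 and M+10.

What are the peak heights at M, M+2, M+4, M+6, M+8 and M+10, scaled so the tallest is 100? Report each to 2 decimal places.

2.11 : 17.70 : 59.49 : 100.00 : 84.05 : 28.26

The 5 Ir atoms are independent, so intensities follow the terms of (0.37300 + 0.62700)^5.
P(M) = 0.37300^5 = 0.007220
P(M+2) = 5 × 0.37300^4 × 0.62700^1 = 0.060684
P(M+4) = 10 × 0.37300^3 × 0.62700^2 = 0.204015
P(M+6) = 10 × 0.37300^2 × 0.62700^3 = 0.342942
P(M+8) = 5 × 0.37300^1 × 0.62700^4 = 0.288237
P(M+10) = 0.62700^5 = 0.096903
The M+6 peak is largest (0.342942); scaling to 100 gives 2.11 : 17.70 : 59.49 : 100.00 : 84.05 : 28.26.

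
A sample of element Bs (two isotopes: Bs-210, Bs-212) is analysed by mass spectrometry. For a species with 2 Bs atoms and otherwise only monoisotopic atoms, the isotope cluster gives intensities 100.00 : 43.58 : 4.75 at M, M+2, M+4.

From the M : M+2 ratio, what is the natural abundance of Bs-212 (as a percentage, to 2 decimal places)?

Let p = fractional abundance of Bs-210. I(M+2)/I(M) = [C(2,1)·p^1·(1−p)] / p^2 = 2·(1−p)/p = 43.58/100.00 = 0.4358
(1−p)/p = 0.4358/2 = 0.2179  ⇒  p = 1/(1 + 0.2179) = 0.8211
Bs-210: 82.11%, Bs-212: 17.89%.

17.89%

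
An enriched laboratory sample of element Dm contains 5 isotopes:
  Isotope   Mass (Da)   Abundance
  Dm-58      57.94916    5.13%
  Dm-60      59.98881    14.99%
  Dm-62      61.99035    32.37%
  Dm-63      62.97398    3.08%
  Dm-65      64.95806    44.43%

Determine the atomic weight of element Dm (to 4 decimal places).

The abundance-weighted mean is 0.0513 × 57.94916 + 0.1499 × 59.98881 + 0.3237 × 61.99035 + 0.0308 × 62.97398 + 0.4443 × 64.95806
= 2.972792 + 8.992323 + 20.066276 + 1.939599 + 28.860866 = 62.831856 Da

62.8319 Da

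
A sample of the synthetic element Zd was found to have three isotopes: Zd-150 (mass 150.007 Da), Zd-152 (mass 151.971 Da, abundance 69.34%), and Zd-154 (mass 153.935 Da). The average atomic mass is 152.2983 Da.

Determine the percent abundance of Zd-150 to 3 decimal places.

6.998%

Let x and y be the fractions of Zd-150 and Zd-154. Then x + y = 1 − 0.6934 = 0.3066 and 150.007x + 153.935y = 152.2983 − 0.6934×151.971 = 46.9216086.
Substituting: 150.007x + 153.935(0.3066 − x) = 46.9216086
(150.007 − 153.935)x = -0.2748624  ⇒  x = 0.06998, y = 0.23662
Zd-150: 6.998%, Zd-154: 23.662%.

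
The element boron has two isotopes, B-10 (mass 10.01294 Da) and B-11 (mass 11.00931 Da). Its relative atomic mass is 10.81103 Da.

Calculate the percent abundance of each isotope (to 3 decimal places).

B-10: 19.900%, B-11: 80.100%

With x = fraction of B-10 (so B-11 is 1 − x):
10.01294·x + 11.00931·(1 − x) = 10.81103
(10.01294 − 11.00931)·x = 10.81103 − 11.00931
x = -0.19828 / -0.99637 = 0.19900 → 19.900% B-10, 80.100% B-11.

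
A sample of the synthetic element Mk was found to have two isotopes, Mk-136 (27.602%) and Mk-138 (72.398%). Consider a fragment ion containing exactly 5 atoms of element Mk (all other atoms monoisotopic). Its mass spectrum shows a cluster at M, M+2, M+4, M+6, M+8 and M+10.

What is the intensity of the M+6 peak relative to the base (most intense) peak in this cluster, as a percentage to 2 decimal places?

Binomial terms of (0.27602 + 0.72398)^5: M 0.0016, M+2 0.0210, M+4 0.1102, M+6 0.2891, M+8 0.3792, M+10 0.1989 → M+8 is the base peak.
P(M+8) = C(5,4) × 0.27602^1 × 0.72398^4 = 5 × 0.27602 × 0.27473012 = 0.379155 (base)
P(M+6) = C(5,3) × 0.27602^2 × 0.72398^3 = 10 × 0.07618704 × 0.37947197 = 0.289108
Relative intensity = 0.289108 / 0.379155 × 100 = 76.25

76.25%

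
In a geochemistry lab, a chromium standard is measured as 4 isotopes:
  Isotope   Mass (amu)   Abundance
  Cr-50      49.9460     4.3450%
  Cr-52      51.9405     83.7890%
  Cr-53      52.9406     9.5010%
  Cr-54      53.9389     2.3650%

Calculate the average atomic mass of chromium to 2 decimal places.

Weight each isotope mass by its fractional abundance: 0.043450 × 49.9460 + 0.837890 × 51.9405 + 0.095010 × 52.9406 + 0.023650 × 53.9389
= 2.17015 + 43.52043 + 5.02989 + 1.27565 = 51.99612 amu

52.00 amu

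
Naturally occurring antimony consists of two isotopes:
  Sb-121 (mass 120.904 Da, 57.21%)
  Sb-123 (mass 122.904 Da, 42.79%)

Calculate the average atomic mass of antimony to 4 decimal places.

121.7598 Da

Weight each isotope mass by its fractional abundance: 0.5721 × 120.904 + 0.4279 × 122.904
= 69.16918 + 52.59062 = 121.75980 Da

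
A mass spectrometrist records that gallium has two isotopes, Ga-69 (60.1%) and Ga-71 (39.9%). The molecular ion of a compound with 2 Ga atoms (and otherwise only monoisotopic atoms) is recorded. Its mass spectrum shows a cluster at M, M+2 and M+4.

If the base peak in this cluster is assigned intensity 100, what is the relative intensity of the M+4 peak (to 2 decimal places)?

33.19

Binomial terms of (0.601 + 0.399)^2: M 0.3612, M+2 0.4796, M+4 0.1592 → M+2 is the base peak.
P(M+2) = C(2,1) × 0.601^1 × 0.399^1 = 2 × 0.6010 × 0.3990 = 0.479598 (base)
P(M+4) = C(2,2) × 0.601^0 × 0.399^2 = 1 × 1.0000 × 0.159201 = 0.159201
Relative intensity = 0.159201 / 0.479598 × 100 = 33.19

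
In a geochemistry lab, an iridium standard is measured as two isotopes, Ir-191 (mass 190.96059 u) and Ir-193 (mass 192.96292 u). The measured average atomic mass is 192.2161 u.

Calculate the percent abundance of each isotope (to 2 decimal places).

Ir-191: 37.30%, Ir-193: 62.70%

With x = fraction of Ir-191 (so Ir-193 is 1 − x):
190.96059·x + 192.96292·(1 − x) = 192.2161
(190.96059 − 192.96292)·x = 192.2161 − 192.96292
x = -0.74682 / -2.00233 = 0.37298 → 37.30% Ir-191, 62.70% Ir-193.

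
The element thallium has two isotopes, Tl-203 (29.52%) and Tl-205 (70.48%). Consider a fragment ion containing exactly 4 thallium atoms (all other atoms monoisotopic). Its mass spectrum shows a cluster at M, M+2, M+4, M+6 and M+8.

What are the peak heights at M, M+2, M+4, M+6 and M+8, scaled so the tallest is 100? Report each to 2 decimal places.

1.84 : 17.54 : 62.83 : 100.00 : 59.69

Expanding (0.2952 + 0.7048)^4:
P(M) = 0.2952^4 = 0.007594
P(M+2) = 4 × 0.2952^3 × 0.7048^1 = 0.072523
P(M+4) = 6 × 0.2952^2 × 0.7048^2 = 0.259726
P(M+6) = 4 × 0.2952^1 × 0.7048^3 = 0.413403
P(M+8) = 0.7048^4 = 0.246754
The M+6 peak is largest (0.413403); scaling to 100 gives 1.84 : 17.54 : 62.83 : 100.00 : 59.69.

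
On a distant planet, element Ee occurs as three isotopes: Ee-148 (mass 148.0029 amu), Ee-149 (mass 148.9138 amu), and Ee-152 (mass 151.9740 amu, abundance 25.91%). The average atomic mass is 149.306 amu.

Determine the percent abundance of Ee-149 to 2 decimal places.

The remaining 74.09% is split between Ee-148 (fraction x) and Ee-149 (fraction 0.7409 − x).
Substituting: 148.0029x + 148.9138(0.7409 − x) = 109.9295366
(148.0029 − 148.9138)x = -0.40069782  ⇒  x = 0.43989, y = 0.30101
Ee-148: 43.99%, Ee-149: 30.10%.

30.10%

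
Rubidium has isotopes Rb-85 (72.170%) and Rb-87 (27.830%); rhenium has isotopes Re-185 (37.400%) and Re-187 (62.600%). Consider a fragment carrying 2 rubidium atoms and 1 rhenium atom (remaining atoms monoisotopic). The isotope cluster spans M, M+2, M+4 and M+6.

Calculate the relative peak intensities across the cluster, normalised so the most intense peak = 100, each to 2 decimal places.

Rubidium pattern (n=2): 0.52085089 : 0.40169822 : 0.07745089
Rhenium pattern (n=1): 0.3740 : 0.6260
Convolve the two distributions (both contribute in 2-u steps):
  M: 0.52085089×0.3740 = 0.194798
  M+2: 0.52085089×0.6260 + 0.40169822×0.3740 = 0.476288
  M+4: 0.40169822×0.6260 + 0.07745089×0.3740 = 0.280430
  M+6: 0.07745089×0.6260 = 0.048484
Scale to base peak (0.476288) = 100: 40.90 : 100.00 : 58.88 : 10.18

40.90 : 100.00 : 58.88 : 10.18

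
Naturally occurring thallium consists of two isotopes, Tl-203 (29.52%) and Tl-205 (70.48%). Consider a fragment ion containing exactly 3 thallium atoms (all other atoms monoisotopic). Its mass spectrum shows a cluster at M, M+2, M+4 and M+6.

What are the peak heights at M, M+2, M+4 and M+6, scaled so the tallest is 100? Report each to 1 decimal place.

Each Tl atom is independently Tl-203 (p = 0.2952) or Tl-205 (q = 0.7048); the cluster is the binomial expansion (p + q)^3.
P(M) = 0.2952^3 = 0.025725
P(M+2) = 3 × 0.2952^2 × 0.7048^1 = 0.184255
P(M+4) = 3 × 0.2952^1 × 0.7048^2 = 0.439916
P(M+6) = 0.7048^3 = 0.350104
The M+4 peak is largest (0.439916); scaling to 100 gives 5.8 : 41.9 : 100.0 : 79.6.

5.8 : 41.9 : 100.0 : 79.6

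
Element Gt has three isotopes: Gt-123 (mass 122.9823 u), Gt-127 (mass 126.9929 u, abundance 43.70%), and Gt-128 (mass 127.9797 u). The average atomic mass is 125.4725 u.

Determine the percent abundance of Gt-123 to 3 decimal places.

Let x and y be the fractions of Gt-123 and Gt-128. Then x + y = 1 − 0.4370 = 0.5630 and 122.9823x + 127.9797y = 125.4725 − 0.4370×126.9929 = 69.9766027.
Substituting: 122.9823x + 127.9797(0.5630 − x) = 69.9766027
(122.9823 − 127.9797)x = -2.0759684  ⇒  x = 0.41541, y = 0.14759
Gt-123: 41.541%, Gt-128: 14.759%.

41.541%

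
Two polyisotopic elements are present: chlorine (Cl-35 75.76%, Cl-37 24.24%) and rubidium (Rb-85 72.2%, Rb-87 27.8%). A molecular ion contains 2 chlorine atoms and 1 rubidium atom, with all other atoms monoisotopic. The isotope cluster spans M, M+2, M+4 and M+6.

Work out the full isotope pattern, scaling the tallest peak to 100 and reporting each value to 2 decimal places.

Chlorine pattern (n=2): 0.57395776 : 0.36728448 : 0.05875776
Rubidium pattern (n=1): 0.7220 : 0.2780
Convolve the two distributions (both contribute in 2-u steps):
  M: 0.57395776×0.7220 = 0.414398
  M+2: 0.57395776×0.2780 + 0.36728448×0.7220 = 0.424740
  M+4: 0.36728448×0.2780 + 0.05875776×0.7220 = 0.144528
  M+6: 0.05875776×0.2780 = 0.016335
Scale to base peak (0.424740) = 100: 97.57 : 100.00 : 34.03 : 3.85

97.57 : 100.00 : 34.03 : 3.85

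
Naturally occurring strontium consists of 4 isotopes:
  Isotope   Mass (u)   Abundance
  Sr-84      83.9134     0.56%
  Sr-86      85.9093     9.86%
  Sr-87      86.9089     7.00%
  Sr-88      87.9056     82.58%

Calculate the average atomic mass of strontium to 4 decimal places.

Average mass = Σ (abundance × isotope mass) = 0.0056 × 83.9134 + 0.0986 × 85.9093 + 0.0700 × 86.9089 + 0.8258 × 87.9056
= 0.46992 + 8.47066 + 6.08362 + 72.59244 = 87.61664 u

87.6166 u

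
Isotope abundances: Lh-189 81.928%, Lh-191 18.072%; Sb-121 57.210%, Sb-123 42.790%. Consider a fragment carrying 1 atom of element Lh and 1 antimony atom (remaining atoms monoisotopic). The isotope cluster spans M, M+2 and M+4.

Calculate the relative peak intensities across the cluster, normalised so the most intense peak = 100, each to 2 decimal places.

100.00 : 96.85 : 16.50

Element Lh pattern (n=1): 0.81928 : 0.18072
Antimony pattern (n=1): 0.5721 : 0.4279
Convolve the two distributions (both contribute in 2-u steps):
  M: 0.81928×0.5721 = 0.468710
  M+2: 0.81928×0.4279 + 0.18072×0.5721 = 0.453960
  M+4: 0.18072×0.4279 = 0.077330
Scale to base peak (0.468710) = 100: 100.00 : 96.85 : 16.50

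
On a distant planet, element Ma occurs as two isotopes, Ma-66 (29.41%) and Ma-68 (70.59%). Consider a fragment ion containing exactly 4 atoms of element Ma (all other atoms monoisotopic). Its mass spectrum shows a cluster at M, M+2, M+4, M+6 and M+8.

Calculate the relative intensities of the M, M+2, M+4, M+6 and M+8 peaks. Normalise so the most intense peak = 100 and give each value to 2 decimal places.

1.81 : 17.36 : 62.49 : 100.00 : 60.01

Expanding (0.2941 + 0.7059)^4:
P(M) = 0.2941^4 = 0.007481
P(M+2) = 4 × 0.2941^3 × 0.7059^1 = 0.071827
P(M+4) = 6 × 0.2941^2 × 0.7059^2 = 0.258599
P(M+6) = 4 × 0.2941^1 × 0.7059^3 = 0.413794
P(M+8) = 0.7059^4 = 0.248298
The M+6 peak is largest (0.413794); scaling to 100 gives 1.81 : 17.36 : 62.49 : 100.00 : 60.01.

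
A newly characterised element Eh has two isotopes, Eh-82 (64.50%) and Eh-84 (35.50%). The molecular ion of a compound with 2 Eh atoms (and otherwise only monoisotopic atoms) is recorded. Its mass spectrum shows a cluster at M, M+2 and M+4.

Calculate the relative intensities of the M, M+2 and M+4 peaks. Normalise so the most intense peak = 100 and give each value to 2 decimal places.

90.85 : 100.00 : 27.52

Expanding (0.6450 + 0.3550)^2:
P(M) = 0.6450^2 = 0.416025
P(M+2) = 2 × 0.6450^1 × 0.3550^1 = 0.457950
P(M+4) = 0.3550^2 = 0.126025
The M+2 peak is largest (0.457950); scaling to 100 gives 90.85 : 100.00 : 27.52.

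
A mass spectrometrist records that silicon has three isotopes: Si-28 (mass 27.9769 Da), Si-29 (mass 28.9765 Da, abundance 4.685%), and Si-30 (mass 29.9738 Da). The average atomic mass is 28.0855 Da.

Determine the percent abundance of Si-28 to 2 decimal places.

92.22%

Let x and y be the fractions of Si-28 and Si-30. Then x + y = 1 − 0.04685 = 0.95315 and 27.9769x + 29.9738y = 28.0855 − 0.04685×28.9765 = 26.727950975.
Substituting: 27.9769x + 29.9738(0.95315 − x) = 26.727950975
(27.9769 − 29.9738)x = -1.841576495  ⇒  x = 0.92222, y = 0.03093
Si-28: 92.22%, Si-30: 3.09%.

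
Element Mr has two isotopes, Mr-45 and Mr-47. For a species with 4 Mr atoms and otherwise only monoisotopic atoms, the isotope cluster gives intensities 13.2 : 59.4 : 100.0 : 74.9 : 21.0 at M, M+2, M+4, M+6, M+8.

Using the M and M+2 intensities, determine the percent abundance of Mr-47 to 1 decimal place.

52.9%

If p is the fraction of Mr that is Mr-45, then I(M+2)/I(M) = [C(4,1)·p^3·(1−p)] / p^4 = 4·(1−p)/p = 59.4/13.2 = 4.5000
(1−p)/p = 4.5000/4 = 1.1250  ⇒  p = 1/(1 + 1.1250) = 0.4706
Mr-45: 47.1%, Mr-47: 52.9%.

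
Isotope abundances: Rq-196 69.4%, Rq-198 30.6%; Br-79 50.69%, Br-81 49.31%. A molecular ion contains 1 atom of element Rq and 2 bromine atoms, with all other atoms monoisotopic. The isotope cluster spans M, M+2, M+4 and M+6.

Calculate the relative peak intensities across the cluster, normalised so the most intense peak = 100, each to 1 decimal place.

Element Rq pattern (n=1): 0.6940 : 0.3060
Bromine pattern (n=2): 0.25694761 : 0.49990478 : 0.24314761
Convolve the two distributions (both contribute in 2-u steps):
  M: 0.6940×0.25694761 = 0.178322
  M+2: 0.6940×0.49990478 + 0.3060×0.25694761 = 0.425560
  M+4: 0.6940×0.24314761 + 0.3060×0.49990478 = 0.321715
  M+6: 0.3060×0.24314761 = 0.074403
Scale to base peak (0.425560) = 100: 41.9 : 100.0 : 75.6 : 17.5

41.9 : 100.0 : 75.6 : 17.5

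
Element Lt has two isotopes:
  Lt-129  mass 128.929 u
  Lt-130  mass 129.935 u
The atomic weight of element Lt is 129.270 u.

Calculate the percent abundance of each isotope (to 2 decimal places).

Lt-129: 66.10%, Lt-130: 33.90%

Writing the weighted mean with unknown fraction x of Lt-129:
128.929·x + 129.935·(1 − x) = 129.270
(128.929 − 129.935)·x = 129.270 − 129.935
x = -0.665 / -1.006 = 0.66103 → 66.10% Lt-129, 33.90% Lt-130.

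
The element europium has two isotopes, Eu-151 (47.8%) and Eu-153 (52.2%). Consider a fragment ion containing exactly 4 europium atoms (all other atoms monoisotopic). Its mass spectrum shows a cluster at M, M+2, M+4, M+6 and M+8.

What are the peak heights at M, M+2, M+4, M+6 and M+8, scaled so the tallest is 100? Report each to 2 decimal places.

The 4 Eu atoms are independent, so intensities follow the terms of (0.478 + 0.522)^4.
P(M) = 0.478^4 = 0.052205
P(M+2) = 4 × 0.478^3 × 0.522^1 = 0.228042
P(M+4) = 6 × 0.478^2 × 0.522^2 = 0.373549
P(M+6) = 4 × 0.478^1 × 0.522^3 = 0.271956
P(M+8) = 0.522^4 = 0.074248
The M+4 peak is largest (0.373549); scaling to 100 gives 13.98 : 61.05 : 100.00 : 72.80 : 19.88.

13.98 : 61.05 : 100.00 : 72.80 : 19.88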